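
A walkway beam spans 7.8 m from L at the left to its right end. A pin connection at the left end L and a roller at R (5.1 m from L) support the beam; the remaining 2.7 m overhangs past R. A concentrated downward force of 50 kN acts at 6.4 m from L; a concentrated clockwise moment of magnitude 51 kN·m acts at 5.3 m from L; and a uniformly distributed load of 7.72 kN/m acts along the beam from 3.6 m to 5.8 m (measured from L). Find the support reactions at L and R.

Resultant of the distributed load: 7.72 × 2.2 = 16.984 kN at 4.7 m from L.
Moments about L: R_y·5.1 − 50·6.4 − 51 − (7.72·2.2)·4.7 = 0 → R_y = 450.8248/5.1 = 88.397 ≈ 88.40 kN.
ΣF_y = 0: L_y + 88.397 − 50 − 7.72·2.2 = 0 → L_y = -21.41 kN.
ΣF_x = 0: no horizontal applied forces, so L_x = 0.

L_x = 0, L_y = -21.41 kN, R_y = 88.40 kN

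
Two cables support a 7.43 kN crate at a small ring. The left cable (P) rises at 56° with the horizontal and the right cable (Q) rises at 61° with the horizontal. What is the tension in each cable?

T_P = 4.043 kN, T_Q = 4.663 kN

ΣF_x = 0: −T_P·cos56° + T_Q·cos61° = 0 → T_Q = 1.15343·T_P.
ΣF_y = 0: T_P·sin56° + T_Q·sin61° = 7.43.
Substitute: T_P·(0.829038 + 1.15343·0.87462) = 7.43 → T_P = 4.04277 ≈ 4.043 kN.
Then T_Q = 1.15343 × 4.04277 = 4.663 kN.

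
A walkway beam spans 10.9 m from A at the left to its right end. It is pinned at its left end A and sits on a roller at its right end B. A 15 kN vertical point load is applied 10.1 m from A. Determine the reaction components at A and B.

ΣM about A: B_y·10.9 − 15·10.1 = 0 → B_y = 151.5/10.9 = 13.8991 ≈ 13.90 kN.
ΣF_y = 0: A_y + 13.8991 − 15 = 0 → A_y = 1.101 kN.
ΣF_x = 0: no horizontal applied forces, so A_x = 0.

A_x = 0, A_y = 1.101 kN, B_y = 13.90 kN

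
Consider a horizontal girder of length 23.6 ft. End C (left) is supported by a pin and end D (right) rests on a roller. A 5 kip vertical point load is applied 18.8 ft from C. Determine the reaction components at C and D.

C_x = 0, C_y = 1.017 kip, D_y = 3.983 kip

Taking moments about C: D_y·23.6 − 5·18.8 = 0 → D_y = 94/23.6 = 3.98305 ≈ 3.983 kip.
ΣF_y = 0: C_y + 3.98305 − 5 = 0 → C_y = 1.017 kip.
ΣF_x = 0: no horizontal applied forces, so C_x = 0.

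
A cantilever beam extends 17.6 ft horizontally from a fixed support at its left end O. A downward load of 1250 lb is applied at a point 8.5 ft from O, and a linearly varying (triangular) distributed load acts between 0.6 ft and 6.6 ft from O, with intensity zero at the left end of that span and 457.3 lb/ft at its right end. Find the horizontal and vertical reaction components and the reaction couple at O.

Resultant of the triangular load: ½ × 457.3 × 6 = 1371.9 lb, acting at 4.6 ft from O (one-third of the span from the peak).
ΣF_x = 0: O_x = 0.
ΣF_y = 0: O_y − 1250 − ½·457.3·6 = 0 → O_y = 2622 lb.
ΣM about O: M_O − 1250·8.5 − (½·457.3·6)·4.6 = 0 → M_O = 16940 lb·ft.

O_x = 0, O_y = 2622 lb, M_O = 16940 lb·ft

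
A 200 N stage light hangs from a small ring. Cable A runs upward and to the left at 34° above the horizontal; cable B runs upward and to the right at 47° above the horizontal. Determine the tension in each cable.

T_A = 138.1 N, T_B = 167.9 N

ΣF_x = 0: −T_A·cos34° + T_B·cos47° = 0 → T_B = 1.2156·T_A.
ΣF_y = 0: T_A·sin34° + T_B·sin47° = 200.
Substitute: T_A·(0.559193 + 1.2156·0.731354) = 200 → T_A = 138.1 N.
Then T_B = 1.2156 × 138.1 = 167.9 N.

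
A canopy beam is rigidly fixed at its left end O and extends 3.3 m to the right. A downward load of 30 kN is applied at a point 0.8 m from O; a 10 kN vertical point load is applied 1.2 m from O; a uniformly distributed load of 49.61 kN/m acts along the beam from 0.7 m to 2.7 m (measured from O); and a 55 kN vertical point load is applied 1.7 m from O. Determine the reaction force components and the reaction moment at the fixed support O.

O_x = 0, O_y = 194.2 kN, M_O = 298.2 kN·m

Resultant of the distributed load: 49.61 × 2 = 99.22 kN at 1.7 m from O.
ΣF_x = 0: O_x = 0.
ΣF_y = 0: O_y − 30 − 10 − 49.61·2 − 55 = 0 → O_y = 194.2 kN.
ΣM about O: M_O − 30·0.8 − 10·1.2 − (49.61·2)·1.7 − 55·1.7 = 0 → M_O = 298.2 kN·m.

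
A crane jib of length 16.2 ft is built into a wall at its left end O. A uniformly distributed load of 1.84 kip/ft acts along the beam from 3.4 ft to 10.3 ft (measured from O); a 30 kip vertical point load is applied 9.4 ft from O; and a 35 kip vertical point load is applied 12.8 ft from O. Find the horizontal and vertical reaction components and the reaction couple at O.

Resultant of the distributed load: 1.84 × 6.9 = 12.696 kip at 6.85 ft from O.
ΣF_x = 0: O_x = 0.
ΣF_y = 0: O_y − 1.84·6.9 − 30 − 35 = 0 → O_y = 77.70 kip.
ΣM about O: M_O − (1.84·6.9)·6.85 − 30·9.4 − 35·12.8 = 0 → M_O = 817.0 kip·ft.

O_x = 0, O_y = 77.70 kip, M_O = 817.0 kip·ft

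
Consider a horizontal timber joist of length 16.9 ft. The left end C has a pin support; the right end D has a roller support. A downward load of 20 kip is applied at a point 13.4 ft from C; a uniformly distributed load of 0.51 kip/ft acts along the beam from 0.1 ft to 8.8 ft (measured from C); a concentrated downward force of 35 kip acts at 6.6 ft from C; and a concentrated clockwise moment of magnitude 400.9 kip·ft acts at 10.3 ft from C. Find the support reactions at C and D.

Resultant of the distributed load: 0.51 × 8.7 = 4.437 kip at 4.45 ft from C.
Moments about C: D_y·16.9 − 20·13.4 − (0.51·8.7)·4.45 − 35·6.6 − 400.9 = 0 → D_y = 919.64465/16.9 = 54.4168 ≈ 54.42 kip.
ΣF_y = 0: C_y + 54.4168 − 20 − 0.51·8.7 − 35 = 0 → C_y = 5.020 kip.
ΣF_x = 0: no horizontal applied forces, so C_x = 0.

C_x = 0, C_y = 5.020 kip, D_y = 54.42 kip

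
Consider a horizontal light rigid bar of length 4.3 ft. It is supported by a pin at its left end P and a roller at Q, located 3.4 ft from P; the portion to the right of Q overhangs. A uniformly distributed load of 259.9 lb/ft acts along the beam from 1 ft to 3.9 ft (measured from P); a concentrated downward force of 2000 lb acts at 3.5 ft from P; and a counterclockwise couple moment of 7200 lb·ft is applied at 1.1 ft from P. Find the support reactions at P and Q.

P_x = 0, P_y = 2269 lb, Q_y = 484.3 lb

Resultant of the distributed load: 259.9 × 2.9 = 753.71 lb at 2.45 ft from P.
ΣM about P: Q_y·3.4 − (259.9·2.9)·2.45 − 2000·3.5 + 7200 = 0 → Q_y = 1646.5895/3.4 = 484.291 ≈ 484.3 lb.
ΣF_y = 0: P_y + 484.291 − 259.9·2.9 − 2000 = 0 → P_y = 2269 lb.
ΣF_x = 0: no horizontal applied forces, so P_x = 0.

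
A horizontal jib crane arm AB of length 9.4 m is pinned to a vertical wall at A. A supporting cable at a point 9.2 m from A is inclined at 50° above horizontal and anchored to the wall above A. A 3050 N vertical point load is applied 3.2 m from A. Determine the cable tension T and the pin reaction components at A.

T = 1385 N, A_x = 890.2 N, A_y = 1989 N

ΣM about A: T·sin50°·9.2 − 3050·3.2 = 0 → T = 9760/(9.2·0.766044) = 1384.87 ≈ 1385 N.
ΣF_x = 0: A_x − T·cos50° = 0 → A_x = 1384.87 × 0.642788 = 890.2 N.
ΣF_y = 0: A_y + T·sin50° − 3050 = 0 → A_y = 3050 − 1384.87 × 0.766044 = 1989 N.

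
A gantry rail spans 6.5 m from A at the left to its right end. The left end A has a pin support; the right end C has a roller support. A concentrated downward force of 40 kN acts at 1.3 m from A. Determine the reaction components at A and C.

Moments about A: C_y·6.5 − 40·1.3 = 0 → C_y = 52/6.5 = 8.000 kN.
ΣF_y = 0: A_y + 8 − 40 = 0 → A_y = 32.00 kN.
ΣF_x = 0: no horizontal applied forces, so A_x = 0.

A_x = 0, A_y = 32.00 kN, C_y = 8.000 kN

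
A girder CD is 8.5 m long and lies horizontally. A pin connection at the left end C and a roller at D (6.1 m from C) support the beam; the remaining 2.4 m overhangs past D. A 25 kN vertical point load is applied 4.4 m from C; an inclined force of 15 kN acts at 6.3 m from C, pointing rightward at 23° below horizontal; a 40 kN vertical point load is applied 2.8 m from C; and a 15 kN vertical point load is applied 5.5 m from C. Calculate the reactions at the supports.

C_x = -13.81 kN, C_y = 29.89 kN, D_y = 55.97 kN

ΣM about C: D_y·6.1 − 25·4.4 − 15·sin23°·6.3 − 40·2.8 − 15·5.5 = 0 → D_y = 341.424/6.1 = 55.9711 ≈ 55.97 kN.
ΣF_y = 0: C_y + 55.9711 − 25 − 15·sin23° − 40 − 15 = 0 → C_y = 29.89 kN.
ΣF_x = 0: C_x + 15·cos23° = 0 → C_x = -13.81 kN.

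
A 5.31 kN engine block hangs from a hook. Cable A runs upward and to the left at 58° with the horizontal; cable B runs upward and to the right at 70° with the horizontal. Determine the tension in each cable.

ΣF_x = 0: −T_A·cos58° + T_B·cos70° = 0 → T_B = 1.54938·T_A.
ΣF_y = 0: T_A·sin58° + T_B·sin70° = 5.31.
Substitute: T_A·(0.848048 + 1.54938·0.939693) = 5.31 → T_A = 2.3047 ≈ 2.305 kN.
Then T_B = 1.54938 × 2.3047 = 3.571 kN.

T_A = 2.305 kN, T_B = 3.571 kN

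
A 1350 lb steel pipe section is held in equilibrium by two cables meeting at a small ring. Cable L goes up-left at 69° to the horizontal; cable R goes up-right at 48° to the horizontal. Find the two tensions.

ΣF_x = 0: −T_L·cos69° + T_R·cos48° = 0 → T_R = 0.535572·T_L.
ΣF_y = 0: T_L·sin69° + T_R·sin48° = 1350.
Substitute: T_L·(0.93358 + 0.535572·0.743145) = 1350 → T_L = 1013.83 ≈ 1014 lb.
Then T_R = 0.535572 × 1013.83 = 543.0 lb.

T_L = 1014 lb, T_R = 543.0 lb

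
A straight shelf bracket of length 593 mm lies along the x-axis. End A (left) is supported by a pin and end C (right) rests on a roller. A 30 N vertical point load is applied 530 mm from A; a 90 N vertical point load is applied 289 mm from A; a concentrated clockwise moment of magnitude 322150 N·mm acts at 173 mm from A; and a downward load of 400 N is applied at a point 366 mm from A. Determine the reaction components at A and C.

Taking moments about A: C_y·593 − 30·530 − 90·289 − 322150 − 400·366 = 0 → C_y = 510460/593 = 860.809 ≈ 860.8 N.
ΣF_y = 0: A_y + 860.809 − 30 − 90 − 400 = 0 → A_y = -340.8 N.
ΣF_x = 0: no horizontal applied forces, so A_x = 0.

A_x = 0, A_y = -340.8 N, C_y = 860.8 N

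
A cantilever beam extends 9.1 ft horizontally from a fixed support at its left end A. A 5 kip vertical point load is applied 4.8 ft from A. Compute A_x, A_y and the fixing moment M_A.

A_x = 0, A_y = 5.000 kip, M_A = 24.00 kip·ft

ΣF_x = 0: A_x = 0.
ΣF_y = 0: A_y − 5 = 0 → A_y = 5.000 kip.
ΣM about A: M_A − 5·4.8 = 0 → M_A = 24.00 kip·ft.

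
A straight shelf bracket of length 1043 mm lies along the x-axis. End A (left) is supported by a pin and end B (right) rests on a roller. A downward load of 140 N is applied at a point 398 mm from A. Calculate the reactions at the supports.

Taking moments about A: B_y·1043 − 140·398 = 0 → B_y = 55720/1043 = 53.4228 ≈ 53.42 N.
ΣF_y = 0: A_y + 53.4228 − 140 = 0 → A_y = 86.58 N.
ΣF_x = 0: no horizontal applied forces, so A_x = 0.

A_x = 0, A_y = 86.58 N, B_y = 53.42 N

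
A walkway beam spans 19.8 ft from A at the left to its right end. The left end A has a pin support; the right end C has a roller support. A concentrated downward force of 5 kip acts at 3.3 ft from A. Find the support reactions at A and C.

Moments about A: C_y·19.8 − 5·3.3 = 0 → C_y = 16.5/19.8 = 0.833333 ≈ 0.8333 kip.
ΣF_y = 0: A_y + 0.833333 − 5 = 0 → A_y = 4.167 kip.
ΣF_x = 0: no horizontal applied forces, so A_x = 0.

A_x = 0, A_y = 4.167 kip, C_y = 0.8333 kip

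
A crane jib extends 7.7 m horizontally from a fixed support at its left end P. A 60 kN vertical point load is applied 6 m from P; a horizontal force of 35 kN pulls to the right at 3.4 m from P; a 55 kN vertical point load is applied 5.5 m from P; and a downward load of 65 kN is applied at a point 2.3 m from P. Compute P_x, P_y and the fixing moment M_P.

ΣF_x = 0: P_x + 35 = 0 → P_x = -35.00 kN.
ΣF_y = 0: P_y − 60 − 55 − 65 = 0 → P_y = 180.0 kN.
ΣM about P: M_P − 60·6 − 55·5.5 − 65·2.3 = 0 → M_P = 812.0 kN·m.

P_x = -35.00 kN, P_y = 180.0 kN, M_P = 812.0 kN·m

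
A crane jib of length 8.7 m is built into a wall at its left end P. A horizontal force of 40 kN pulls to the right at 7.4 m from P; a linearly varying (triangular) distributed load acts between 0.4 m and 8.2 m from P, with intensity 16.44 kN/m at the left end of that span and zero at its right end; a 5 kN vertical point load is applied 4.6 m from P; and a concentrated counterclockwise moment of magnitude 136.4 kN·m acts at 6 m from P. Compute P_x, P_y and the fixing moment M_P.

Resultant of the triangular load: ½ × 16.44 × 7.8 = 64.116 kN, acting at 3 m from P (one-third of the span from the peak).
ΣF_x = 0: P_x + 40 = 0 → P_x = -40.00 kN.
ΣF_y = 0: P_y − ½·16.44·7.8 − 5 = 0 → P_y = 69.12 kN.
ΣM about P: M_P − (½·16.44·7.8)·3 − 5·4.6 + 136.4 = 0 → M_P = 78.95 kN·m.

P_x = -40.00 kN, P_y = 69.12 kN, M_P = 78.95 kN·m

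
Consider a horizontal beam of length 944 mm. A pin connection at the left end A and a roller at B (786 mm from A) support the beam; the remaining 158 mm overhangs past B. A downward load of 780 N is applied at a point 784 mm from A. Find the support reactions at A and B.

A_x = 0, A_y = 1.985 N, B_y = 778.0 N

ΣM about A: B_y·786 − 780·784 = 0 → B_y = 611520/786 = 778.015 ≈ 778.0 N.
ΣF_y = 0: A_y + 778.015 − 780 = 0 → A_y = 1.985 N.
ΣF_x = 0: no horizontal applied forces, so A_x = 0.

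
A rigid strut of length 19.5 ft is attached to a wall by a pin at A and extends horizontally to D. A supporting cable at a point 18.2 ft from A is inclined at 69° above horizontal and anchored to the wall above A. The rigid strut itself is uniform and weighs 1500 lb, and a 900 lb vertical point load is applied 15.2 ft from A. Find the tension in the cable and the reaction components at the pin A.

ΣM about A: T·sin69°·18.2 − 1500·9.75 − 900·15.2 = 0 → T = 28305/(18.2·0.93358) = 1665.87 ≈ 1666 lb.
ΣF_x = 0: A_x − T·cos69° = 0 → A_x = 1665.87 × 0.358368 = 597.0 lb.
ΣF_y = 0: A_y + T·sin69° − 1500 − 900 = 0 → A_y = 2400 − 1665.87 × 0.93358 = 844.8 lb.

T = 1666 lb, A_x = 597.0 lb, A_y = 844.8 lb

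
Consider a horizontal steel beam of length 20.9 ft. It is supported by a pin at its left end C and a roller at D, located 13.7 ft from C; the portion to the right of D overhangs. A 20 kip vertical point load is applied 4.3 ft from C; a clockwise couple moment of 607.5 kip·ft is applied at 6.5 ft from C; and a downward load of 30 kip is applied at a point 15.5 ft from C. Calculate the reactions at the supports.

C_x = 0, C_y = -34.56 kip, D_y = 84.56 kip

Taking moments about C: D_y·13.7 − 20·4.3 − 607.5 − 30·15.5 = 0 → D_y = 1158.5/13.7 = 84.562 ≈ 84.56 kip.
ΣF_y = 0: C_y + 84.562 − 20 − 30 = 0 → C_y = -34.56 kip.
ΣF_x = 0: no horizontal applied forces, so C_x = 0.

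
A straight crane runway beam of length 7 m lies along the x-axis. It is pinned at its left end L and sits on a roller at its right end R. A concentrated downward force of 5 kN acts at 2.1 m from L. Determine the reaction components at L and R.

Taking moments about L: R_y·7 − 5·2.1 = 0 → R_y = 10.5/7 = 1.500 kN.
ΣF_y = 0: L_y + 1.5 − 5 = 0 → L_y = 3.500 kN.
ΣF_x = 0: no horizontal applied forces, so L_x = 0.

L_x = 0, L_y = 3.500 kN, R_y = 1.500 kN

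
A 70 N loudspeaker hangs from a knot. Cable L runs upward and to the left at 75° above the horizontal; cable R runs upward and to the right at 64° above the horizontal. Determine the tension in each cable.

T_L = 46.77 N, T_R = 27.62 N

ΣF_x = 0: −T_L·cos75° + T_R·cos64° = 0 → T_R = 0.590411·T_L.
ΣF_y = 0: T_L·sin75° + T_R·sin64° = 70.
Substitute: T_L·(0.965926 + 0.590411·0.898794) = 70 → T_L = 46.7732 ≈ 46.77 N.
Then T_R = 0.590411 × 46.7732 = 27.62 N.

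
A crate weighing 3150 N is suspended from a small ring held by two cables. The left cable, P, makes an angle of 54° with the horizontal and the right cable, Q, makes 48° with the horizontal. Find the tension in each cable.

T_P = 2155 N, T_Q = 1893 N

ΣF_x = 0: −T_P·cos54° + T_Q·cos48° = 0 → T_Q = 0.878431·T_P.
ΣF_y = 0: T_P·sin54° + T_Q·sin48° = 3150.
Substitute: T_P·(0.809017 + 0.878431·0.743145) = 3150 → T_P = 2154.85 ≈ 2155 N.
Then T_Q = 0.878431 × 2154.85 = 1893 N.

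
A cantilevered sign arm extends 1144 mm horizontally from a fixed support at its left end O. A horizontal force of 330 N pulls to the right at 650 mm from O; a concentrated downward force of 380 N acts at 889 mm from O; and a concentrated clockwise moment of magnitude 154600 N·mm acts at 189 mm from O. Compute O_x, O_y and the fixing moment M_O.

ΣF_x = 0: O_x + 330 = 0 → O_x = -330.0 N.
ΣF_y = 0: O_y − 380 = 0 → O_y = 380.0 N.
ΣM about O: M_O − 380·889 − 154600 = 0 → M_O = 492400 N·mm.

O_x = -330.0 N, O_y = 380.0 N, M_O = 492400 N·mm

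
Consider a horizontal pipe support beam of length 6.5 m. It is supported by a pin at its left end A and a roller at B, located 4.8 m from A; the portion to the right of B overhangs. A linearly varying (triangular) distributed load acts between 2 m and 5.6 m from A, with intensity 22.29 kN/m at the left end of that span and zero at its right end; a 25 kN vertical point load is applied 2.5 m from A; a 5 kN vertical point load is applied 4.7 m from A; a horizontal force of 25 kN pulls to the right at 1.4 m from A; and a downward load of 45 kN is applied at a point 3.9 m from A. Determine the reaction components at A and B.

Resultant of the triangular load: ½ × 22.29 × 3.6 = 40.122 kN, acting at 3.2 m from A (one-third of the span from the peak).
ΣM about A: B_y·4.8 − (½·22.29·3.6)·3.2 − 25·2.5 − 5·4.7 − 45·3.9 = 0 → B_y = 389.8904/4.8 = 81.2272 ≈ 81.23 kN.
ΣF_y = 0: A_y + 81.2272 − ½·22.29·3.6 − 25 − 5 − 45 = 0 → A_y = 33.89 kN.
ΣF_x = 0: A_x + 25 = 0 → A_x = -25.00 kN.

A_x = -25.00 kN, A_y = 33.89 kN, B_y = 81.23 kN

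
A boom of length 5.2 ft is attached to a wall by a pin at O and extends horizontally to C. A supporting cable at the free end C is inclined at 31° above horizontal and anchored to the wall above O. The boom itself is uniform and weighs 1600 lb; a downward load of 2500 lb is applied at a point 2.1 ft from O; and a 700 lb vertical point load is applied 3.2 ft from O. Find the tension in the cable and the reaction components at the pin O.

T = 4350 lb, O_x = 3729 lb, O_y = 2560 lb

ΣM about O: T·sin31°·5.2 − 1600·2.6 − 2500·2.1 − 700·3.2 = 0 → T = 11650/(5.2·0.515038) = 4349.94 ≈ 4350 lb.
ΣF_x = 0: O_x − T·cos31° = 0 → O_x = 4349.94 × 0.857167 = 3729 lb.
ΣF_y = 0: O_y + T·sin31° − 1600 − 2500 − 700 = 0 → O_y = 4800 − 4349.94 × 0.515038 = 2560 lb.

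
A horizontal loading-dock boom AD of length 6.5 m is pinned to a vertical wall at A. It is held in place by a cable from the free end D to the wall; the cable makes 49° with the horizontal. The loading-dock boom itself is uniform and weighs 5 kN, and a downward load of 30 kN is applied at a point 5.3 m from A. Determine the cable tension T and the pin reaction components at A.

T = 35.72 kN, A_x = 23.44 kN, A_y = 8.038 kN

ΣM about A: T·sin49°·6.5 − 5·3.25 − 30·5.3 = 0 → T = 175.25/(6.5·0.75471) = 35.7244 ≈ 35.72 kN.
ΣF_x = 0: A_x − T·cos49° = 0 → A_x = 35.7244 × 0.656059 = 23.44 kN.
ΣF_y = 0: A_y + T·sin49° − 5 − 30 = 0 → A_y = 35 − 35.7244 × 0.75471 = 8.038 kN.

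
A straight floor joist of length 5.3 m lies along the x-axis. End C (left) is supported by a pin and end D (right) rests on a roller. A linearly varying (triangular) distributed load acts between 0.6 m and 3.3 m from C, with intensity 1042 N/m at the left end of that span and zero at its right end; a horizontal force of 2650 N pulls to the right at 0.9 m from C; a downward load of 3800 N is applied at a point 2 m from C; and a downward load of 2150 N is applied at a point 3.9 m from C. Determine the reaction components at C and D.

C_x = -2650 N, C_y = 3943 N, D_y = 3414 N

Resultant of the triangular load: ½ × 1042 × 2.7 = 1406.7 N, acting at 1.5 m from C (one-third of the span from the peak).
Moments about C: D_y·5.3 − (½·1042·2.7)·1.5 − 3800·2 − 2150·3.9 = 0 → D_y = 18095.05/5.3 = 3414.16 ≈ 3414 N.
ΣF_y = 0: C_y + 3414.16 − ½·1042·2.7 − 3800 − 2150 = 0 → C_y = 3943 N.
ΣF_x = 0: C_x + 2650 = 0 → C_x = -2650 N.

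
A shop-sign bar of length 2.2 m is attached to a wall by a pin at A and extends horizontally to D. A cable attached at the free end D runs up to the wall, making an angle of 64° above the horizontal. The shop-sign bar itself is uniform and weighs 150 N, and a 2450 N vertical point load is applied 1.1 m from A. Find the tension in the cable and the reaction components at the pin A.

T = 1446 N, A_x = 634.1 N, A_y = 1300 N

ΣM about A: T·sin64°·2.2 − 150·1.1 − 2450·1.1 = 0 → T = 2860/(2.2·0.898794) = 1446.38 ≈ 1446 N.
ΣF_x = 0: A_x − T·cos64° = 0 → A_x = 1446.38 × 0.438371 = 634.1 N.
ΣF_y = 0: A_y + T·sin64° − 150 − 2450 = 0 → A_y = 2600 − 1446.38 × 0.898794 = 1300 N.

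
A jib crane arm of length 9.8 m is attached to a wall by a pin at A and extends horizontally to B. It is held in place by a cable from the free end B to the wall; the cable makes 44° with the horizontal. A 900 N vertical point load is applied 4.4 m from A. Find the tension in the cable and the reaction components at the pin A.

T = 581.7 N, A_x = 418.4 N, A_y = 495.9 N

ΣM about A: T·sin44°·9.8 − 900·4.4 = 0 → T = 3960/(9.8·0.694658) = 581.699 ≈ 581.7 N.
ΣF_x = 0: A_x − T·cos44° = 0 → A_x = 581.699 × 0.71934 = 418.4 N.
ΣF_y = 0: A_y + T·sin44° − 900 = 0 → A_y = 900 − 581.699 × 0.694658 = 495.9 N.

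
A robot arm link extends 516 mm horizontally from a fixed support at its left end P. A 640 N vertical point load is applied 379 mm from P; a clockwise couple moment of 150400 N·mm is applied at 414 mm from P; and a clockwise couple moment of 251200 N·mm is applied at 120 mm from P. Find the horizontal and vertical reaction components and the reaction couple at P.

P_x = 0, P_y = 640.0 N, M_P = 644200 N·mm

ΣF_x = 0: P_x = 0.
ΣF_y = 0: P_y − 640 = 0 → P_y = 640.0 N.
ΣM about P: M_P − 640·379 − 150400 − 251200 = 0 → M_P = 644200 N·mm.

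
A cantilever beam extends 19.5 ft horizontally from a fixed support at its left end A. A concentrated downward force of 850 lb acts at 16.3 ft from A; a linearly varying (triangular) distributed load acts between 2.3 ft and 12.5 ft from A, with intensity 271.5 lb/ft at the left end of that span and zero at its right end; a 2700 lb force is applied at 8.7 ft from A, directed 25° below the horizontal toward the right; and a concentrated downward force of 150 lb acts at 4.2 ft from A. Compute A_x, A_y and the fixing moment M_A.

Resultant of the triangular load: ½ × 271.5 × 10.2 = 1384.65 lb, acting at 5.7 ft from A (one-third of the span from the peak).
ΣF_x = 0: A_x + 2700·cos25° = 0 → A_x = -2447 lb.
ΣF_y = 0: A_y − 850 − ½·271.5·10.2 − 2700·sin25° − 150 = 0 → A_y = 3526 lb.
ΣM about A: M_A − 850·16.3 − (½·271.5·10.2)·5.7 − 2700·sin25°·8.7 − 150·4.2 = 0 → M_A = 32300 lb·ft.

A_x = -2447 lb, A_y = 3526 lb, M_A = 32300 lb·ft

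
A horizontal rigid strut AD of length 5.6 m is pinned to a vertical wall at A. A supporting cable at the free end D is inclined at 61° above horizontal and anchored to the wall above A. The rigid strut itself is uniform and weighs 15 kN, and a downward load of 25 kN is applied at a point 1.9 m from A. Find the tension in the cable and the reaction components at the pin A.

T = 18.27 kN, A_x = 8.859 kN, A_y = 24.02 kN

ΣM about A: T·sin61°·5.6 − 15·2.8 − 25·1.9 = 0 → T = 89.5/(5.6·0.87462) = 18.2732 ≈ 18.27 kN.
ΣF_x = 0: A_x − T·cos61° = 0 → A_x = 18.2732 × 0.48481 = 8.859 kN.
ΣF_y = 0: A_y + T·sin61° − 15 − 25 = 0 → A_y = 40 − 18.2732 × 0.87462 = 24.02 kN.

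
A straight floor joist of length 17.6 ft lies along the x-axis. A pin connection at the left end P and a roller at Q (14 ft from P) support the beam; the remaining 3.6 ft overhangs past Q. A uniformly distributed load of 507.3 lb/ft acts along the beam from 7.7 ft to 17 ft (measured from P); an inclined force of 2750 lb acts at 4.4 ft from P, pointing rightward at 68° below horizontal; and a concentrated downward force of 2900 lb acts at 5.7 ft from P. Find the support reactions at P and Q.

P_x = -1030 lb, P_y = 4024 lb, Q_y = 6144 lb

Resultant of the distributed load: 507.3 × 9.3 = 4717.89 lb at 12.35 ft from P.
Taking moments about P: Q_y·14 − (507.3·9.3)·12.35 − 2750·sin68°·4.4 − 2900·5.7 = 0 → Q_y = 86014.9/14 = 6143.92 ≈ 6144 lb.
ΣF_y = 0: P_y + 6143.92 − 507.3·9.3 − 2750·sin68° − 2900 = 0 → P_y = 4024 lb.
ΣF_x = 0: P_x + 2750·cos68° = 0 → P_x = -1030 lb.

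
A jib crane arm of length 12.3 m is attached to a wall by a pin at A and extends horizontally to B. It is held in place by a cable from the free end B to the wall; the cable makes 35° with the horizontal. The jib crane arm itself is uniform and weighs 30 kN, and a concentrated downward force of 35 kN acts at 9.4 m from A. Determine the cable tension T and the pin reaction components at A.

T = 72.79 kN, A_x = 59.62 kN, A_y = 23.25 kN

ΣM about A: T·sin35°·12.3 − 30·6.15 − 35·9.4 = 0 → T = 513.5/(12.3·0.573576) = 72.7854 ≈ 72.79 kN.
ΣF_x = 0: A_x − T·cos35° = 0 → A_x = 72.7854 × 0.819152 = 59.62 kN.
ΣF_y = 0: A_y + T·sin35° − 30 − 35 = 0 → A_y = 65 − 72.7854 × 0.573576 = 23.25 kN.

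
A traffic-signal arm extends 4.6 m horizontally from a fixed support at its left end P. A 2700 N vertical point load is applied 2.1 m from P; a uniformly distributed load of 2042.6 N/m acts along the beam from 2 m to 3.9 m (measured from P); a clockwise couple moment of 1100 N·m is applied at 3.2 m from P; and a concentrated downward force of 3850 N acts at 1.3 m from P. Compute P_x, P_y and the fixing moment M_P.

Resultant of the distributed load: 2042.6 × 1.9 = 3880.94 N at 2.95 m from P.
ΣF_x = 0: P_x = 0.
ΣF_y = 0: P_y − 2700 − 2042.6·1.9 − 3850 = 0 → P_y = 10430 N.
ΣM about P: M_P − 2700·2.1 − (2042.6·1.9)·2.95 − 1100 − 3850·1.3 = 0 → M_P = 23220 N·m.

P_x = 0, P_y = 10430 N, M_P = 23220 N·m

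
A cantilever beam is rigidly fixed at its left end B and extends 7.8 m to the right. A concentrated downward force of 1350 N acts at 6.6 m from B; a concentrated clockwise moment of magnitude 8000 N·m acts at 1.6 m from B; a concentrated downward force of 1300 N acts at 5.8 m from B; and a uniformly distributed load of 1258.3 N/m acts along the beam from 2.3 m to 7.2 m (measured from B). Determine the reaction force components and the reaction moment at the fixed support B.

Resultant of the distributed load: 1258.3 × 4.9 = 6165.67 N at 4.75 m from B.
ΣF_x = 0: B_x = 0.
ΣF_y = 0: B_y − 1350 − 1300 − 1258.3·4.9 = 0 → B_y = 8816 N.
ΣM about B: M_B − 1350·6.6 − 8000 − 1300·5.8 − (1258.3·4.9)·4.75 = 0 → M_B = 53740 N·m.

B_x = 0, B_y = 8816 N, M_B = 53740 N·m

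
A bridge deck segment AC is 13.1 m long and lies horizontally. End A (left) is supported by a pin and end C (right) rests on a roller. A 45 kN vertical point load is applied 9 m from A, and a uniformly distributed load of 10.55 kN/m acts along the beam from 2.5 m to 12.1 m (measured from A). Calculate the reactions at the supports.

Resultant of the distributed load: 10.55 × 9.6 = 101.28 kN at 7.3 m from A.
Moments about A: C_y·13.1 − 45·9 − (10.55·9.6)·7.3 = 0 → C_y = 1144.344/13.1 = 87.3545 ≈ 87.35 kN.
ΣF_y = 0: A_y + 87.3545 − 45 − 10.55·9.6 = 0 → A_y = 58.93 kN.
ΣF_x = 0: no horizontal applied forces, so A_x = 0.

A_x = 0, A_y = 58.93 kN, C_y = 87.35 kN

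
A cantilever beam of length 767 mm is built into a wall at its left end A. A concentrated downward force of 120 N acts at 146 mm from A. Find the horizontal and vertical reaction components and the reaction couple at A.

A_x = 0, A_y = 120.0 N, M_A = 17520 N·mm

ΣF_x = 0: A_x = 0.
ΣF_y = 0: A_y − 120 = 0 → A_y = 120.0 N.
ΣM about A: M_A − 120·146 = 0 → M_A = 17520 N·mm.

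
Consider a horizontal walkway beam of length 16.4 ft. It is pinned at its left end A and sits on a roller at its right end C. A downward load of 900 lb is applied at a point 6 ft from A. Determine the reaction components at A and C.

Moments about A: C_y·16.4 − 900·6 = 0 → C_y = 5400/16.4 = 329.268 ≈ 329.3 lb.
ΣF_y = 0: A_y + 329.268 − 900 = 0 → A_y = 570.7 lb.
ΣF_x = 0: no horizontal applied forces, so A_x = 0.

A_x = 0, A_y = 570.7 lb, C_y = 329.3 lb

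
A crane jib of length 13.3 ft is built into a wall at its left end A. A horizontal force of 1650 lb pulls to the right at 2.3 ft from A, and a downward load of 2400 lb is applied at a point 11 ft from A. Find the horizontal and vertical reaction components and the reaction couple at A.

A_x = -1650 lb, A_y = 2400 lb, M_A = 26400 lb·ft

ΣF_x = 0: A_x + 1650 = 0 → A_x = -1650 lb.
ΣF_y = 0: A_y − 2400 = 0 → A_y = 2400 lb.
ΣM about A: M_A − 2400·11 = 0 → M_A = 26400 lb·ft.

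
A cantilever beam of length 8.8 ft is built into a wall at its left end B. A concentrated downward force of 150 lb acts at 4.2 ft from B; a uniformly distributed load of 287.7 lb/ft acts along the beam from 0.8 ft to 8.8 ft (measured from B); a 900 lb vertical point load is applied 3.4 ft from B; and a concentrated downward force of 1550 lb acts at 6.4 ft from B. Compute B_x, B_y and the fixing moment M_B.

Resultant of the distributed load: 287.7 × 8 = 2301.6 lb at 4.8 ft from B.
ΣF_x = 0: B_x = 0.
ΣF_y = 0: B_y − 150 − 287.7·8 − 900 − 1550 = 0 → B_y = 4902 lb.
ΣM about B: M_B − 150·4.2 − (287.7·8)·4.8 − 900·3.4 − 1550·6.4 = 0 → M_B = 24660 lb·ft.

B_x = 0, B_y = 4902 lb, M_B = 24660 lb·ft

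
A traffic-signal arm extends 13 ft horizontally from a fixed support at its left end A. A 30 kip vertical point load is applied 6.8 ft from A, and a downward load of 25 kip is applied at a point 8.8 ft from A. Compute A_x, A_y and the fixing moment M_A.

ΣF_x = 0: A_x = 0.
ΣF_y = 0: A_y − 30 − 25 = 0 → A_y = 55.00 kip.
ΣM about A: M_A − 30·6.8 − 25·8.8 = 0 → M_A = 424.0 kip·ft.

A_x = 0, A_y = 55.00 kip, M_A = 424.0 kip·ft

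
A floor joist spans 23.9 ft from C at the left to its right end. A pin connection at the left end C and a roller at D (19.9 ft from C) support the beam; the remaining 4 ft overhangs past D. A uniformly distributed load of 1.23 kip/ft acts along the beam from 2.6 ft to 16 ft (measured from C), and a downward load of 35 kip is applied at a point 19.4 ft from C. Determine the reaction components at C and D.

Resultant of the distributed load: 1.23 × 13.4 = 16.482 kip at 9.3 ft from C.
Moments about C: D_y·19.9 − (1.23·13.4)·9.3 − 35·19.4 = 0 → D_y = 832.2826/19.9 = 41.8232 ≈ 41.82 kip.
ΣF_y = 0: C_y + 41.8232 − 1.23·13.4 − 35 = 0 → C_y = 9.659 kip.
ΣF_x = 0: no horizontal applied forces, so C_x = 0.

C_x = 0, C_y = 9.659 kip, D_y = 41.82 kip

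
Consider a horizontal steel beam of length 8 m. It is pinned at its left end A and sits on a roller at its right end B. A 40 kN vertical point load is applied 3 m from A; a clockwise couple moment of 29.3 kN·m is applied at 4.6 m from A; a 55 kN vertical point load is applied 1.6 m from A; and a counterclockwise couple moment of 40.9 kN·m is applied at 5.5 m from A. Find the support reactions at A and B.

ΣM about A: B_y·8 − 40·3 − 29.3 − 55·1.6 + 40.9 = 0 → B_y = 196.4/8 = 24.55 kN.
ΣF_y = 0: A_y + 24.55 − 40 − 55 = 0 → A_y = 70.45 kN.
ΣF_x = 0: no horizontal applied forces, so A_x = 0.

A_x = 0, A_y = 70.45 kN, B_y = 24.55 kN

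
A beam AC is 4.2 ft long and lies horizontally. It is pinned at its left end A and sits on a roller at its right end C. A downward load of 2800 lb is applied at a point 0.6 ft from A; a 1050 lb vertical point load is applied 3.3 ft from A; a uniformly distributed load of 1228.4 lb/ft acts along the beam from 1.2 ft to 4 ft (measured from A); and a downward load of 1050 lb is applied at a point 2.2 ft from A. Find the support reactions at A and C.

Resultant of the distributed load: 1228.4 × 2.8 = 3439.52 lb at 2.6 ft from A.
ΣM about A: C_y·4.2 − 2800·0.6 − 1050·3.3 − (1228.4·2.8)·2.6 − 1050·2.2 = 0 → C_y = 16397.752/4.2 = 3904.23 ≈ 3904 lb.
ΣF_y = 0: A_y + 3904.23 − 2800 − 1050 − 1228.4·2.8 − 1050 = 0 → A_y = 4435 lb.
ΣF_x = 0: no horizontal applied forces, so A_x = 0.

A_x = 0, A_y = 4435 lb, C_y = 3904 lb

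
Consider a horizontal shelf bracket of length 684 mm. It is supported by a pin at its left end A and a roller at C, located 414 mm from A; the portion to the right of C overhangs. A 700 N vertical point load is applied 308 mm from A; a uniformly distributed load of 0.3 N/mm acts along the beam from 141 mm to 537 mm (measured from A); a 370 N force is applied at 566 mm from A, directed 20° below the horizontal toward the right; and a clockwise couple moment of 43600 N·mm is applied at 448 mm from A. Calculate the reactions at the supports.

A_x = -347.7 N, A_y = 48.97 N, C_y = 896.4 N

Resultant of the distributed load: 0.3 × 396 = 118.8 N at 339 mm from A.
Taking moments about A: C_y·414 − 700·308 − (0.3·396)·339 − 370·sin20°·566 − 43600 = 0 → C_y = 371099/414 = 896.374 ≈ 896.4 N.
ΣF_y = 0: A_y + 896.374 − 700 − 0.3·396 − 370·sin20° = 0 → A_y = 48.97 N.
ΣF_x = 0: A_x + 370·cos20° = 0 → A_x = -347.7 N.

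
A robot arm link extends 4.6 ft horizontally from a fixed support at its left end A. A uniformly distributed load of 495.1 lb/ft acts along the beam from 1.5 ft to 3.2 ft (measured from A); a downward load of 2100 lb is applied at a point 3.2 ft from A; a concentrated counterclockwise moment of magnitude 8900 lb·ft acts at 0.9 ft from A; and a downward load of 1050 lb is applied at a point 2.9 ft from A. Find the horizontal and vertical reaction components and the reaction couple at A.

A_x = 0, A_y = 3992 lb, M_A = 2843 lb·ft

Resultant of the distributed load: 495.1 × 1.7 = 841.67 lb at 2.35 ft from A.
ΣF_x = 0: A_x = 0.
ΣF_y = 0: A_y − 495.1·1.7 − 2100 − 1050 = 0 → A_y = 3992 lb.
ΣM about A: M_A − (495.1·1.7)·2.35 − 2100·3.2 + 8900 − 1050·2.9 = 0 → M_A = 2843 lb·ft.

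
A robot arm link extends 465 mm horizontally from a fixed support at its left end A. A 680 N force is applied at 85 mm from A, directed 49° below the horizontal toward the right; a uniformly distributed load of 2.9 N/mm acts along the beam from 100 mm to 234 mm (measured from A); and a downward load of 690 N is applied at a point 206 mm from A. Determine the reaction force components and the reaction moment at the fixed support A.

A_x = -446.1 N, A_y = 1592 N, M_A = 250700 N·mm

Resultant of the distributed load: 2.9 × 134 = 388.6 N at 167 mm from A.
ΣF_x = 0: A_x + 680·cos49° = 0 → A_x = -446.1 N.
ΣF_y = 0: A_y − 680·sin49° − 2.9·134 − 690 = 0 → A_y = 1592 N.
ΣM about A: M_A − 680·sin49°·85 − (2.9·134)·167 − 690·206 = 0 → M_A = 250700 N·mm.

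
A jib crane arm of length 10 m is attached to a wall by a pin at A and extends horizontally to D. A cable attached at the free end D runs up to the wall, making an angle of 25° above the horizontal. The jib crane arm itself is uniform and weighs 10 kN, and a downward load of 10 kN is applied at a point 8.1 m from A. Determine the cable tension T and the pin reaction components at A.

T = 31.00 kN, A_x = 28.09 kN, A_y = 6.900 kN

ΣM about A: T·sin25°·10 − 10·5 − 10·8.1 = 0 → T = 131/(10·0.422618) = 30.9973 ≈ 31.00 kN.
ΣF_x = 0: A_x − T·cos25° = 0 → A_x = 30.9973 × 0.906308 = 28.09 kN.
ΣF_y = 0: A_y + T·sin25° − 10 − 10 = 0 → A_y = 20 − 30.9973 × 0.422618 = 6.900 kN.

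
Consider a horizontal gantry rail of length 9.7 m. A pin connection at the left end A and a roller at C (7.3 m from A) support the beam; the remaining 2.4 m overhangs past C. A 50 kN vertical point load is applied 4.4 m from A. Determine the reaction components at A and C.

ΣM about A: C_y·7.3 − 50·4.4 = 0 → C_y = 220/7.3 = 30.137 ≈ 30.14 kN.
ΣF_y = 0: A_y + 30.137 − 50 = 0 → A_y = 19.86 kN.
ΣF_x = 0: no horizontal applied forces, so A_x = 0.

A_x = 0, A_y = 19.86 kN, C_y = 30.14 kN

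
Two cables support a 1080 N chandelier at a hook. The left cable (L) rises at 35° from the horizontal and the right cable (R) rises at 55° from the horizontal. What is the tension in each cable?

T_L = 619.5 N, T_R = 884.7 N

ΣF_x = 0: −T_L·cos35° + T_R·cos55° = 0 → T_R = 1.42815·T_L.
ΣF_y = 0: T_L·sin35° + T_R·sin55° = 1080.
Substitute: T_L·(0.573576 + 1.42815·0.819152) = 1080 → T_L = 619.462 ≈ 619.5 N.
Then T_R = 1.42815 × 619.462 = 884.7 N.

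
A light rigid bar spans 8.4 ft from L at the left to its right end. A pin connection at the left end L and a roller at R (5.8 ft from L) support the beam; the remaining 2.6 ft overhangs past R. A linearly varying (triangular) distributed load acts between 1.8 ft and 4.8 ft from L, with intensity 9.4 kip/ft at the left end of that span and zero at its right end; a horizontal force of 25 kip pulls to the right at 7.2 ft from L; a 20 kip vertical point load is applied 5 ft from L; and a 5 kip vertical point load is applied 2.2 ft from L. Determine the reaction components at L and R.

Resultant of the triangular load: ½ × 9.4 × 3 = 14.1 kip, acting at 2.8 ft from L (one-third of the span from the peak).
ΣM about L: R_y·5.8 − (½·9.4·3)·2.8 − 20·5 − 5·2.2 = 0 → R_y = 150.48/5.8 = 25.9448 ≈ 25.94 kip.
ΣF_y = 0: L_y + 25.9448 − ½·9.4·3 − 20 − 5 = 0 → L_y = 13.16 kip.
ΣF_x = 0: L_x + 25 = 0 → L_x = -25.00 kip.

L_x = -25.00 kip, L_y = 13.16 kip, R_y = 25.94 kip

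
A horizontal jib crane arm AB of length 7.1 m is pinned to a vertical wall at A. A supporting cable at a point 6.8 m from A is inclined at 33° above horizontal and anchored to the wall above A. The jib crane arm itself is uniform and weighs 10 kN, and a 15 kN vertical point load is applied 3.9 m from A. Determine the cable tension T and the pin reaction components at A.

T = 25.38 kN, A_x = 21.29 kN, A_y = 11.18 kN

ΣM about A: T·sin33°·6.8 − 10·3.55 − 15·3.9 = 0 → T = 94/(6.8·0.544639) = 25.3811 ≈ 25.38 kN.
ΣF_x = 0: A_x − T·cos33° = 0 → A_x = 25.3811 × 0.838671 = 21.29 kN.
ΣF_y = 0: A_y + T·sin33° − 10 − 15 = 0 → A_y = 25 − 25.3811 × 0.544639 = 11.18 kN.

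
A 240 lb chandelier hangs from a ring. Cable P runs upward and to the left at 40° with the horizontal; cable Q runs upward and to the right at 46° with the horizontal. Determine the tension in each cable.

ΣF_x = 0: −T_P·cos40° + T_Q·cos46° = 0 → T_Q = 1.10276·T_P.
ΣF_y = 0: T_P·sin40° + T_Q·sin46° = 240.
Substitute: T_P·(0.642788 + 1.10276·0.71934) = 240 → T_P = 167.125 ≈ 167.1 lb.
Then T_Q = 1.10276 × 167.125 = 184.3 lb.

T_P = 167.1 lb, T_Q = 184.3 lb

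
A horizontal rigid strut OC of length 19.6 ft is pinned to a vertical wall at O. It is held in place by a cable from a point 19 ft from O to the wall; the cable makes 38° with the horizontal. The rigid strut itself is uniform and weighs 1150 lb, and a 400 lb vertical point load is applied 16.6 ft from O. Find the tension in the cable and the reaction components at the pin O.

T = 1531 lb, O_x = 1207 lb, O_y = 607.4 lb

ΣM about O: T·sin38°·19 − 1150·9.8 − 400·16.6 = 0 → T = 17910/(19·0.615661) = 1531.09 ≈ 1531 lb.
ΣF_x = 0: O_x − T·cos38° = 0 → O_x = 1531.09 × 0.788011 = 1207 lb.
ΣF_y = 0: O_y + T·sin38° − 1150 − 400 = 0 → O_y = 1550 − 1531.09 × 0.615661 = 607.4 lb.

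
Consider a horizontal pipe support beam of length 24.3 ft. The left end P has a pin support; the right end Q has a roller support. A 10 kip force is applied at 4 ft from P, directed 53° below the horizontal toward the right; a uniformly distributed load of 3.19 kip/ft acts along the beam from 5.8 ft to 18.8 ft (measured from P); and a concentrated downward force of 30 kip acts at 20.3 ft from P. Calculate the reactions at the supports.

P_x = -6.018 kip, P_y = 32.09 kip, Q_y = 47.37 kip

Resultant of the distributed load: 3.19 × 13 = 41.47 kip at 12.3 ft from P.
Taking moments about P: Q_y·24.3 − 10·sin53°·4 − (3.19·13)·12.3 − 30·20.3 = 0 → Q_y = 1151.03/24.3 = 47.3675 ≈ 47.37 kip.
ΣF_y = 0: P_y + 47.3675 − 10·sin53° − 3.19·13 − 30 = 0 → P_y = 32.09 kip.
ΣF_x = 0: P_x + 10·cos53° = 0 → P_x = -6.018 kip.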